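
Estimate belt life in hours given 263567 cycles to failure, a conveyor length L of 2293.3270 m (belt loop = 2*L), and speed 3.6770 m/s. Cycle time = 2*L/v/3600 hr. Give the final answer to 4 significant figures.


cycle_time = 2 * 2293.3270 / 3.6770 / 3600 = 0.346497 hr
life = 263567 * 0.346497 = 91330 hours


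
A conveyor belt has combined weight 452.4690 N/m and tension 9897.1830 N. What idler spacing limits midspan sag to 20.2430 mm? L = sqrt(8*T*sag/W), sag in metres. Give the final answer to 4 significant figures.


sag = 20.2430/1000 = 0.020243 m
L = sqrt(8 * 9897.1830 * 0.020243 / 452.4690)
L = 1.882 m


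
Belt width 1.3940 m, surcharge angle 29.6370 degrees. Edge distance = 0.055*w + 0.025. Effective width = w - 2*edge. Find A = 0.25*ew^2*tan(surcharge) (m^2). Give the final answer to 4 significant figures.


edge = 0.055*1.3940 + 0.025 = 0.10167 m
ew = 1.3940 - 2*0.10167 = 1.19066 m
A = 0.25 * 1.19066^2 * tan(29.6370 deg)
A = 0.2016 m^2


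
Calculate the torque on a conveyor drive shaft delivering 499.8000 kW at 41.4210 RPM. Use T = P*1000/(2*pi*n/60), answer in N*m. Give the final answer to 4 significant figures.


omega = 2*pi*41.4210/60 = 4.3376 rad/s
T = 499.8000*1000 / 4.3376
T = 115200 N*m


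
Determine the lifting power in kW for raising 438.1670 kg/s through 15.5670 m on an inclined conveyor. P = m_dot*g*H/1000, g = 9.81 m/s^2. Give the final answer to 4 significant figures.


P = 438.1670 * 9.81 * 15.5670 / 1000
P = 66.91 kW


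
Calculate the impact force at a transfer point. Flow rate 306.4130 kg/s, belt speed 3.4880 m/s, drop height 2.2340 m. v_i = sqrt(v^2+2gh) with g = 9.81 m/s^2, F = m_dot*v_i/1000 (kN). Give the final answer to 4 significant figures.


v_i = sqrt(3.4880^2 + 2*9.81*2.2340) = 7.48313 m/s
F = 306.4130 * 7.48313 / 1000
F = 2.293 kN


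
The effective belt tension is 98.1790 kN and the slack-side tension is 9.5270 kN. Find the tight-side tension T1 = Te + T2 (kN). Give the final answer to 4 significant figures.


T1 = Te + T2 = 98.1790 + 9.5270
T1 = 107.7 kN


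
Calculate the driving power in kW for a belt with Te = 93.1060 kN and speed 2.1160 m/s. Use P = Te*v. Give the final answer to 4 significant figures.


P = Te * v = 93.1060 * 2.1160
P = 197.0 kW


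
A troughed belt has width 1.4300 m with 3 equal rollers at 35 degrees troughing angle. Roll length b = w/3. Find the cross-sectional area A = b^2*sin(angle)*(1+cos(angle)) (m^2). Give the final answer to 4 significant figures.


b = 1.4300/3 = 0.476667 m
A = 0.476667^2 * sin(35 deg) * (1 + cos(35 deg))
A = 0.2371 m^2


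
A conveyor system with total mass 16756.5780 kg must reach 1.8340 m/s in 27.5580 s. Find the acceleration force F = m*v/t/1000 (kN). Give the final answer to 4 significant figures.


F = 16756.5780 * 1.8340 / 27.5580 / 1000
F = 1.115 kN


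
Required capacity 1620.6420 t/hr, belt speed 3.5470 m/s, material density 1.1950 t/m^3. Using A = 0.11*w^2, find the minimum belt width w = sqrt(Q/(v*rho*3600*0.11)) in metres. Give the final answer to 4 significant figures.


A_req = 1620.6420 / (3.5470 * 1.1950 * 3600) = 0.106208 m^2
w = sqrt(0.106208 / 0.11)
w = 0.9826 m


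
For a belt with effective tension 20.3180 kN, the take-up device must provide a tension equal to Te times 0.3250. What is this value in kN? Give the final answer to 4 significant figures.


T_tu = 20.3180 * 0.3250
T_tu = 6.603 kN


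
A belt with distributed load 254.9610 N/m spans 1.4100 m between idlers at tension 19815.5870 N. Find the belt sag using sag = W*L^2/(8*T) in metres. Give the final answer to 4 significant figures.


sag = 254.9610 * 1.4100^2 / (8 * 19815.5870)
sag = 0.003198 m


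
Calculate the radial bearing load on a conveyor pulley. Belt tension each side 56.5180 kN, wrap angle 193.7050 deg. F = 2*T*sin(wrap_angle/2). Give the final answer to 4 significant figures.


F = 2 * 56.5180 * sin(193.7050/2 deg)
F = 112.2 kN


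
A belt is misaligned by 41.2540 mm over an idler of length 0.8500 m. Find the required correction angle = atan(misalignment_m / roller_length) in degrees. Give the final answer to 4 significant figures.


misalign_m = 41.2540 / 1000 = 0.041254 m
angle = atan(0.041254 / 0.8500)
angle = 2.779 deg


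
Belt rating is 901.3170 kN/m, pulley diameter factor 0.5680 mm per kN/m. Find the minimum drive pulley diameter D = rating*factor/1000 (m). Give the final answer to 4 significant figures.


D = 901.3170 * 0.5680 / 1000
D = 0.5119 m


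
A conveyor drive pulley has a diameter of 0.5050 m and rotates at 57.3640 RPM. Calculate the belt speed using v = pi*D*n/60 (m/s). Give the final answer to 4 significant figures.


v = pi * 0.5050 * 57.3640 / 60
v = 1.517 m/s


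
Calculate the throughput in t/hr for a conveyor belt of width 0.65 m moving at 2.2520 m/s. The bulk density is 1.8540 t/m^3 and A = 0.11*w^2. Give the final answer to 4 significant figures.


A = 0.11 * 0.65^2 = 0.046475 m^2
C = 0.046475 * 2.2520 * 1.8540 * 3600
C = 698.6 t/hr


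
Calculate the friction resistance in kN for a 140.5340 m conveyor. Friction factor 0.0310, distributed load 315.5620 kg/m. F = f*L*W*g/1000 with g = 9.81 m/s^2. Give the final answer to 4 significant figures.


F = 0.0310 * 140.5340 * 315.5620 * 9.81 / 1000
F = 13.49 kN


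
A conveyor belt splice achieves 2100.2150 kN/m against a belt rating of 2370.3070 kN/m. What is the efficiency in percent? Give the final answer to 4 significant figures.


Eff = 2100.2150 / 2370.3070 * 100
Eff = 88.61 %


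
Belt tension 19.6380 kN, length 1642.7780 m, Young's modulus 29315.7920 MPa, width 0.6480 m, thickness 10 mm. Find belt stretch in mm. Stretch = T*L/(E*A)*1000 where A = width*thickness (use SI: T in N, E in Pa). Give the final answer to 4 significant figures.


A = 0.6480 * 0.01 = 0.00648 m^2
Stretch = 19.6380*1000 * 1642.7780 / (29315.7920e6 * 0.00648) * 1000
Stretch = 169.8 mm


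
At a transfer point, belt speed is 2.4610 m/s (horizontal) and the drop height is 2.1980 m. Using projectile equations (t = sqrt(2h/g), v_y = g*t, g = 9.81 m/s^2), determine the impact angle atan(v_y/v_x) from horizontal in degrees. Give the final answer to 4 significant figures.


t = sqrt(2*2.1980/9.81) = 0.669413 s
v_y = 9.81 * 0.669413 = 6.56694 m/s
angle = atan(6.56694 / 2.4610) = 69.46 deg


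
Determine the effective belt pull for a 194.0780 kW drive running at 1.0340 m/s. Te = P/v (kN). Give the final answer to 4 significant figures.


Te = P / v = 194.0780 / 1.0340
Te = 187.7 kN


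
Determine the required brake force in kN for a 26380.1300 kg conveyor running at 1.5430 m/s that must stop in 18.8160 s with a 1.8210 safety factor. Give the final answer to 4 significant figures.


F = 26380.1300 * 1.5430 / 18.8160 * 1.8210 / 1000
F = 3.939 kN


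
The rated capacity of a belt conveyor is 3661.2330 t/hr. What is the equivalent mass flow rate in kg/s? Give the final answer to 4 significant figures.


m_dot = 3661.2330 * 1000 / 3600
m_dot = 1017 kg/s


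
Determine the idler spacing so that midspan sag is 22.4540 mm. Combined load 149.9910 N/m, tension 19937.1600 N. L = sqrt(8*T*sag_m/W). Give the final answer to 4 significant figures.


sag = 22.4540/1000 = 0.022454 m
L = sqrt(8 * 19937.1600 * 0.022454 / 149.9910)
L = 4.886 m


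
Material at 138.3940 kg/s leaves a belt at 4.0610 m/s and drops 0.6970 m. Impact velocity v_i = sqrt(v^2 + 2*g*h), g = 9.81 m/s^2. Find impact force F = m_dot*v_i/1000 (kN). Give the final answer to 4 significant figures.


v_i = sqrt(4.0610^2 + 2*9.81*0.6970) = 5.49244 m/s
F = 138.3940 * 5.49244 / 1000
F = 0.7601 kN


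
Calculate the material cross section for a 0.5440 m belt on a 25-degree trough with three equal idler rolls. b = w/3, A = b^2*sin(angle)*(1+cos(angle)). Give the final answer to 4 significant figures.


b = 0.5440/3 = 0.181333 m
A = 0.181333^2 * sin(25 deg) * (1 + cos(25 deg))
A = 0.02649 m^2


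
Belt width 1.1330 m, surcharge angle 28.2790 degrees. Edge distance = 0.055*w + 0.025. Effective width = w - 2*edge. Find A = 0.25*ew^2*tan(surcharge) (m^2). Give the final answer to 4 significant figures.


edge = 0.055*1.1330 + 0.025 = 0.087315 m
ew = 1.1330 - 2*0.087315 = 0.95837 m
A = 0.25 * 0.95837^2 * tan(28.2790 deg)
A = 0.1235 m^2


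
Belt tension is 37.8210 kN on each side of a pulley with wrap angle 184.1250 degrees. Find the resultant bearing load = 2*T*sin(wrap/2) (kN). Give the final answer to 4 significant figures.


F = 2 * 37.8210 * sin(184.1250/2 deg)
F = 75.59 kN


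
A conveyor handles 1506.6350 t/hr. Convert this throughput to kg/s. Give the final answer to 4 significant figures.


m_dot = 1506.6350 * 1000 / 3600
m_dot = 418.5 kg/s


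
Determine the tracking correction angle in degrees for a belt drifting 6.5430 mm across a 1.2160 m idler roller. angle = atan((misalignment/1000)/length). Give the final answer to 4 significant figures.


misalign_m = 6.5430 / 1000 = 0.006543 m
angle = atan(0.006543 / 1.2160)
angle = 0.3083 deg


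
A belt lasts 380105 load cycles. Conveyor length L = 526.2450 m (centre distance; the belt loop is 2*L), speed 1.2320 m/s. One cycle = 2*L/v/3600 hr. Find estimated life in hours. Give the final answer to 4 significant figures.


cycle_time = 2 * 526.2450 / 1.2320 / 3600 = 0.237304 hr
life = 380105 * 0.237304 = 90200 hours


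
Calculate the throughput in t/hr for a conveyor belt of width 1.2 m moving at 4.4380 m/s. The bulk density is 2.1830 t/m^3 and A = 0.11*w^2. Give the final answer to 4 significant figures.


A = 0.11 * 1.2^2 = 0.1584 m^2
C = 0.1584 * 4.4380 * 2.1830 * 3600
C = 5525 t/hr


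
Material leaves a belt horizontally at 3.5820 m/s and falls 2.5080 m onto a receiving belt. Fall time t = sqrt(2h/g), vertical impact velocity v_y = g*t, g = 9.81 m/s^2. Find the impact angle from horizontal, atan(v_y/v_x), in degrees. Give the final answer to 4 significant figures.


t = sqrt(2*2.5080/9.81) = 0.715063 s
v_y = 9.81 * 0.715063 = 7.01477 m/s
angle = atan(7.01477 / 3.5820) = 62.95 deg


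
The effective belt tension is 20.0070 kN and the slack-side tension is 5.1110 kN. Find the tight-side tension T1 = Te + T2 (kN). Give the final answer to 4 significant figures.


T1 = Te + T2 = 20.0070 + 5.1110
T1 = 25.12 kN


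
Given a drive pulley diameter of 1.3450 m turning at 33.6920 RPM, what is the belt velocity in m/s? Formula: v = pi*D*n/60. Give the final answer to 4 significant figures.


v = pi * 1.3450 * 33.6920 / 60
v = 2.373 m/s


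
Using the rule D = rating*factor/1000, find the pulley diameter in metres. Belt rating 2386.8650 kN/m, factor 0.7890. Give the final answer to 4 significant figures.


D = 2386.8650 * 0.7890 / 1000
D = 1.883 m


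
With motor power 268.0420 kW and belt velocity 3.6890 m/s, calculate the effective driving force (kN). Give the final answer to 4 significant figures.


Te = P / v = 268.0420 / 3.6890
Te = 72.66 kN


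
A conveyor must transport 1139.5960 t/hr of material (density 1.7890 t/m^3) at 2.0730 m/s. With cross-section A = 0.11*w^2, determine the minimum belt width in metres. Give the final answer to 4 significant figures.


A_req = 1139.5960 / (2.0730 * 1.7890 * 3600) = 0.0853569 m^2
w = sqrt(0.0853569 / 0.11)
w = 0.8809 m


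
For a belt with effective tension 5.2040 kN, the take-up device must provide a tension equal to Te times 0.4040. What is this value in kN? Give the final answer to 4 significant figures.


T_tu = 5.2040 * 0.4040
T_tu = 2.102 kN


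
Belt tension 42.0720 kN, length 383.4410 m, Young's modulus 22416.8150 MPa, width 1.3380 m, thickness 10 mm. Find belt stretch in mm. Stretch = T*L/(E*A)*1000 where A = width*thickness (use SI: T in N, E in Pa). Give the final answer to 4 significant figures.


A = 1.3380 * 0.01 = 0.01338 m^2
Stretch = 42.0720*1000 * 383.4410 / (22416.8150e6 * 0.01338) * 1000
Stretch = 53.79 mm


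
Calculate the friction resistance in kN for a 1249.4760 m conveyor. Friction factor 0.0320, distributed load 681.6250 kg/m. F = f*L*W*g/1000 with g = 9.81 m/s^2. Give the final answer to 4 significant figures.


F = 0.0320 * 1249.4760 * 681.6250 * 9.81 / 1000
F = 267.4 kN


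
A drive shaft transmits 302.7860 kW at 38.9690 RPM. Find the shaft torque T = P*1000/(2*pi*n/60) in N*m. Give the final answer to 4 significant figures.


omega = 2*pi*38.9690/60 = 4.08082 rad/s
T = 302.7860*1000 / 4.08082
T = 74200 N*m


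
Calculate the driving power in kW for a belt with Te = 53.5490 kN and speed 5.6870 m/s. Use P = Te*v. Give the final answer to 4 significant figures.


P = Te * v = 53.5490 * 5.6870
P = 304.5 kW


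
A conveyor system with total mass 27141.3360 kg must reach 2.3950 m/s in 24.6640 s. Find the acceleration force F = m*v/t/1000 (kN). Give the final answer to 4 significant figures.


F = 27141.3360 * 2.3950 / 24.6640 / 1000
F = 2.636 kN


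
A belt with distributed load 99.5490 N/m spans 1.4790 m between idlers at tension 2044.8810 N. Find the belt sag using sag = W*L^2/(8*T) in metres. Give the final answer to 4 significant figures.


sag = 99.5490 * 1.4790^2 / (8 * 2044.8810)
sag = 0.01331 m


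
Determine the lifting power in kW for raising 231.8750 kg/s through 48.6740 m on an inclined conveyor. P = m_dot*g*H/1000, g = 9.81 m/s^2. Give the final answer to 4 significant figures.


P = 231.8750 * 9.81 * 48.6740 / 1000
P = 110.7 kW


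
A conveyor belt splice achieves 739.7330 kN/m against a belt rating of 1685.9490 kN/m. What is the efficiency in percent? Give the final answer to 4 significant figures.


Eff = 739.7330 / 1685.9490 * 100
Eff = 43.88 %


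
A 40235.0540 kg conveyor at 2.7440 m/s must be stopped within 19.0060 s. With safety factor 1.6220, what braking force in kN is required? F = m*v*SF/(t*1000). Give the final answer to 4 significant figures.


F = 40235.0540 * 2.7440 / 19.0060 * 1.6220 / 1000
F = 9.422 kN


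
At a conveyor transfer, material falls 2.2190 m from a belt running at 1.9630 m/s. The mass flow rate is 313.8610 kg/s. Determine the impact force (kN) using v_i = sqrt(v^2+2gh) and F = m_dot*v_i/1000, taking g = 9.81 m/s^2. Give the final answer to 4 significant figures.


v_i = sqrt(1.9630^2 + 2*9.81*2.2190) = 6.88405 m/s
F = 313.8610 * 6.88405 / 1000
F = 2.161 kN


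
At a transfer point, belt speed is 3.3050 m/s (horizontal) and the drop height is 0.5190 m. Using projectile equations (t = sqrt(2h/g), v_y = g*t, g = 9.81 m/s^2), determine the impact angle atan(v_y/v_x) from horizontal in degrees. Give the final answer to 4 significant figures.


t = sqrt(2*0.5190/9.81) = 0.325285 s
v_y = 9.81 * 0.325285 = 3.19105 m/s
angle = atan(3.19105 / 3.3050) = 44.00 deg


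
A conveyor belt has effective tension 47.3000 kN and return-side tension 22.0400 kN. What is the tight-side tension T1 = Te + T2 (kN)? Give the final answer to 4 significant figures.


T1 = Te + T2 = 47.3000 + 22.0400
T1 = 69.34 kN


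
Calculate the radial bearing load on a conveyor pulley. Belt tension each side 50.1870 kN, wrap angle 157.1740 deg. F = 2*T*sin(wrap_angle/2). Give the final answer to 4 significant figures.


F = 2 * 50.1870 * sin(157.1740/2 deg)
F = 98.39 kN


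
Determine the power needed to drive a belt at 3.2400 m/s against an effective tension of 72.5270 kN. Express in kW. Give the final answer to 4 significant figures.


P = Te * v = 72.5270 * 3.2400
P = 235.0 kW


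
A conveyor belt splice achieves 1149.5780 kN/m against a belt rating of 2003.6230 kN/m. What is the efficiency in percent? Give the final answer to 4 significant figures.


Eff = 1149.5780 / 2003.6230 * 100
Eff = 57.37 %


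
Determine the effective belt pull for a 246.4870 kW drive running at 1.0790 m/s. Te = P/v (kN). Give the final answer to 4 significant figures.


Te = P / v = 246.4870 / 1.0790
Te = 228.4 kN


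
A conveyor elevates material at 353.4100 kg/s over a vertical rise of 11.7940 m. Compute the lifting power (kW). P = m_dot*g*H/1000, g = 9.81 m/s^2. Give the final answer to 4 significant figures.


P = 353.4100 * 9.81 * 11.7940 / 1000
P = 40.89 kW


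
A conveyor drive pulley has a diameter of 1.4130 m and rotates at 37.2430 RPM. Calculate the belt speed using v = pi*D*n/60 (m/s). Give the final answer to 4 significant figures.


v = pi * 1.4130 * 37.2430 / 60
v = 2.755 m/s


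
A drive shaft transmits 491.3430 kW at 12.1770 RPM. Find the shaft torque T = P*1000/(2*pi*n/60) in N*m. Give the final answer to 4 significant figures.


omega = 2*pi*12.1770/60 = 1.27517 rad/s
T = 491.3430*1000 / 1.27517
T = 385300 N*m


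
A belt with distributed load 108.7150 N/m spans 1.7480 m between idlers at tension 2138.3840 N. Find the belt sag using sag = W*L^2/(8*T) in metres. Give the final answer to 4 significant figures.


sag = 108.7150 * 1.7480^2 / (8 * 2138.3840)
sag = 0.01942 m


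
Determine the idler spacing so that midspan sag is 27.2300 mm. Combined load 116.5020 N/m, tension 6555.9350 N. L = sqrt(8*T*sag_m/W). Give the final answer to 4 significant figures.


sag = 27.2300/1000 = 0.027230 m
L = sqrt(8 * 6555.9350 * 0.027230 / 116.5020)
L = 3.501 m


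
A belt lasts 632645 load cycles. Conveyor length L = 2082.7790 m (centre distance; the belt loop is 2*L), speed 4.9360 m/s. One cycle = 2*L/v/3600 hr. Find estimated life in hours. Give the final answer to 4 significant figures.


cycle_time = 2 * 2082.7790 / 4.9360 / 3600 = 0.23442 hr
life = 632645 * 0.23442 = 148300 hours


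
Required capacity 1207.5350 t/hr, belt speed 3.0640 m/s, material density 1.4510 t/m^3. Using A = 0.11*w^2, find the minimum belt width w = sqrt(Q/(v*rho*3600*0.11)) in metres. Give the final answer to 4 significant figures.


A_req = 1207.5350 / (3.0640 * 1.4510 * 3600) = 0.0754468 m^2
w = sqrt(0.0754468 / 0.11)
w = 0.8282 m


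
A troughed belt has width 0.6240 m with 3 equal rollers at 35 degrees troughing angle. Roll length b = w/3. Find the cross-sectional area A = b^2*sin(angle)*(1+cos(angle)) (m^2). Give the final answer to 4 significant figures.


b = 0.6240/3 = 0.208 m
A = 0.208^2 * sin(35 deg) * (1 + cos(35 deg))
A = 0.04514 m^2


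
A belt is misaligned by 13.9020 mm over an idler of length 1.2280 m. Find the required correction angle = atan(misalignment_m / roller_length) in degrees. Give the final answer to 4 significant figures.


misalign_m = 13.9020 / 1000 = 0.013902 m
angle = atan(0.013902 / 1.2280)
angle = 0.6486 deg


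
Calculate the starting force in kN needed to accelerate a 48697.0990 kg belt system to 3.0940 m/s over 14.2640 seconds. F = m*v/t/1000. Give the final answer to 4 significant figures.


F = 48697.0990 * 3.0940 / 14.2640 / 1000
F = 10.56 kN


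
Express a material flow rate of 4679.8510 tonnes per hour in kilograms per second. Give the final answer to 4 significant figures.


m_dot = 4679.8510 * 1000 / 3600
m_dot = 1300 kg/s


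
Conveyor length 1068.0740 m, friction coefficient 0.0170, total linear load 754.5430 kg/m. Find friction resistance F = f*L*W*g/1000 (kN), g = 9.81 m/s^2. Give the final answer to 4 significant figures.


F = 0.0170 * 1068.0740 * 754.5430 * 9.81 / 1000
F = 134.4 kN


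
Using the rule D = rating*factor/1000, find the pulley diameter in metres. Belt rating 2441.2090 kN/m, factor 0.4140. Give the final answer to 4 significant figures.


D = 2441.2090 * 0.4140 / 1000
D = 1.011 m


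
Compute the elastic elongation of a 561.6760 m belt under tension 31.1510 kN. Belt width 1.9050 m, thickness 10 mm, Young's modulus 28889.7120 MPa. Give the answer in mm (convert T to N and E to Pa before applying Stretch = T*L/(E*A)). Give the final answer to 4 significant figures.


A = 1.9050 * 0.01 = 0.01905 m^2
Stretch = 31.1510*1000 * 561.6760 / (28889.7120e6 * 0.01905) * 1000
Stretch = 31.79 mm


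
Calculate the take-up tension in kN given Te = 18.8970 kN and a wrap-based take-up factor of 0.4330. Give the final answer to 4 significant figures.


T_tu = 18.8970 * 0.4330
T_tu = 8.182 kN


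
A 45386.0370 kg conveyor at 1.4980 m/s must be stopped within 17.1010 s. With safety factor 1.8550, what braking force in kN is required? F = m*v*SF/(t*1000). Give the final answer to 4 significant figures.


F = 45386.0370 * 1.4980 / 17.1010 * 1.8550 / 1000
F = 7.375 kN


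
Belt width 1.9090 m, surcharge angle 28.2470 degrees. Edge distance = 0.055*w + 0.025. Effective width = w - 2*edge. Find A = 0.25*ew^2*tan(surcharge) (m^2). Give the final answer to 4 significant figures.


edge = 0.055*1.9090 + 0.025 = 0.129995 m
ew = 1.9090 - 2*0.129995 = 1.64901 m
A = 0.25 * 1.64901^2 * tan(28.2470 deg)
A = 0.3652 m^2


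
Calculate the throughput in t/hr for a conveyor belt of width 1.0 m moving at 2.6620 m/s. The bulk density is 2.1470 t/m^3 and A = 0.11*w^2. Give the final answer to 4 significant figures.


A = 0.11 * 1.0^2 = 0.11 m^2
C = 0.11 * 2.6620 * 2.1470 * 3600
C = 2263 t/hr


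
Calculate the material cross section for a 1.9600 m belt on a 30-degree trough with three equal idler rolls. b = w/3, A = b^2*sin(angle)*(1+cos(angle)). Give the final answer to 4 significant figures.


b = 1.9600/3 = 0.653333 m
A = 0.653333^2 * sin(30 deg) * (1 + cos(30 deg))
A = 0.3983 m^2


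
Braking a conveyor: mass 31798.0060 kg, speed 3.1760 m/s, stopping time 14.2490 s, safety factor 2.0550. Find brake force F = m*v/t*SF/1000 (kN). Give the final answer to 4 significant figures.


F = 31798.0060 * 3.1760 / 14.2490 * 2.0550 / 1000
F = 14.56 kN


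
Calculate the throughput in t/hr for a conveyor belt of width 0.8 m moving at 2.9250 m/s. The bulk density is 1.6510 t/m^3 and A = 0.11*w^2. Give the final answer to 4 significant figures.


A = 0.11 * 0.8^2 = 0.0704 m^2
C = 0.0704 * 2.9250 * 1.6510 * 3600
C = 1224 t/hr


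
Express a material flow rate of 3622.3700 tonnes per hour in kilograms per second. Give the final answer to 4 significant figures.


m_dot = 3622.3700 * 1000 / 3600
m_dot = 1006 kg/s


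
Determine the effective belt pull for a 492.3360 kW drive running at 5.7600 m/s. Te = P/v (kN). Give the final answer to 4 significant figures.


Te = P / v = 492.3360 / 5.7600
Te = 85.48 kN


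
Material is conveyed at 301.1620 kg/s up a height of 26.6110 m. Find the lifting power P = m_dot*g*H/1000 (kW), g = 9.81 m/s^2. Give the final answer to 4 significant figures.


P = 301.1620 * 9.81 * 26.6110 / 1000
P = 78.62 kW


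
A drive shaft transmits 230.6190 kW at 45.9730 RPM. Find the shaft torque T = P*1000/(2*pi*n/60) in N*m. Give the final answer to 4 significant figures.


omega = 2*pi*45.9730/60 = 4.81428 rad/s
T = 230.6190*1000 / 4.81428
T = 47900 N*m


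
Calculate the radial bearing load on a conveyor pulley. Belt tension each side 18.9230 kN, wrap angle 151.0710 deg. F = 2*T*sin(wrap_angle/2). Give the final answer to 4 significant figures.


F = 2 * 18.9230 * sin(151.0710/2 deg)
F = 36.65 kN


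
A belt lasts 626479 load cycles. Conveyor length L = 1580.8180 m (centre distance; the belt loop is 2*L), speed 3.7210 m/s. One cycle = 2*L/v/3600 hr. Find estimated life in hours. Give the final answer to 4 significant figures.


cycle_time = 2 * 1580.8180 / 3.7210 / 3600 = 0.23602 hr
life = 626479 * 0.23602 = 147900 hours


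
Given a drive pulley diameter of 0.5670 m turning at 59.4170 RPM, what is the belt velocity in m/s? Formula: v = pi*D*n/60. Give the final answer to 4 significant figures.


v = pi * 0.5670 * 59.4170 / 60
v = 1.764 m/s


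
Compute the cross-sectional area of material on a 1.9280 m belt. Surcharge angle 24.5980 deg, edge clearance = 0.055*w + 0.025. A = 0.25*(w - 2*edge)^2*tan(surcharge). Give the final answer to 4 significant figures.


edge = 0.055*1.9280 + 0.025 = 0.13104 m
ew = 1.9280 - 2*0.13104 = 1.66592 m
A = 0.25 * 1.66592^2 * tan(24.5980 deg)
A = 0.3176 m^2


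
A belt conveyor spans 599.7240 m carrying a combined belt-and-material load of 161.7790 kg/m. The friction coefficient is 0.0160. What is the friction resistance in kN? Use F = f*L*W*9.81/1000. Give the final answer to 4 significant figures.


F = 0.0160 * 599.7240 * 161.7790 * 9.81 / 1000
F = 15.23 kN


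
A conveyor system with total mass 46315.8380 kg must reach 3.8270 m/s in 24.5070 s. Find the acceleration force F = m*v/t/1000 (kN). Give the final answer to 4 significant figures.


F = 46315.8380 * 3.8270 / 24.5070 / 1000
F = 7.233 kN


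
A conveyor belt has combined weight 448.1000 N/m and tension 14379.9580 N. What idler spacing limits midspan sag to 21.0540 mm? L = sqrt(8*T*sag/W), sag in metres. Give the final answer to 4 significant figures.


sag = 21.0540/1000 = 0.021054 m
L = sqrt(8 * 14379.9580 * 0.021054 / 448.1000)
L = 2.325 m


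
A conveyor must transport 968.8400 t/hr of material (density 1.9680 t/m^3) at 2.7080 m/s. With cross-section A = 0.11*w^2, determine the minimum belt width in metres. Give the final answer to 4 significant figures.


A_req = 968.8400 / (2.7080 * 1.9680 * 3600) = 0.0504982 m^2
w = sqrt(0.0504982 / 0.11)
w = 0.6776 m


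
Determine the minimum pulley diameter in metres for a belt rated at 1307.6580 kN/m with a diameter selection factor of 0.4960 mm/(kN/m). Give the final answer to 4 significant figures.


D = 1307.6580 * 0.4960 / 1000
D = 0.6486 m


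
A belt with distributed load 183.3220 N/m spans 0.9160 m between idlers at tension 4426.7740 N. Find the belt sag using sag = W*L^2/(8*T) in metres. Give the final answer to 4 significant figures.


sag = 183.3220 * 0.9160^2 / (8 * 4426.7740)
sag = 0.004343 m


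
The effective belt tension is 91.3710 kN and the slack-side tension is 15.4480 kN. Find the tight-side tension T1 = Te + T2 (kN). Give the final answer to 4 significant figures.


T1 = Te + T2 = 91.3710 + 15.4480
T1 = 106.8 kN


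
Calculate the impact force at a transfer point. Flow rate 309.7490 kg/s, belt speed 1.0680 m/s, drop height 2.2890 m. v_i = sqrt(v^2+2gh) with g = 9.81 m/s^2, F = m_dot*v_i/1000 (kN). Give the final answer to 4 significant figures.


v_i = sqrt(1.0680^2 + 2*9.81*2.2890) = 6.78607 m/s
F = 309.7490 * 6.78607 / 1000
F = 2.102 kN


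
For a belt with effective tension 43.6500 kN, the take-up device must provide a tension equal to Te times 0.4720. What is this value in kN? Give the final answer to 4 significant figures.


T_tu = 43.6500 * 0.4720
T_tu = 20.60 kN


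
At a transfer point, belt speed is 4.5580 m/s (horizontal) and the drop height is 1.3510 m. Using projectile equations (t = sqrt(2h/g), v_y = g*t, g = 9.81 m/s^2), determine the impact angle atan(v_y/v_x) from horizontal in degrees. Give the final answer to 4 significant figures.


t = sqrt(2*1.3510/9.81) = 0.524817 s
v_y = 9.81 * 0.524817 = 5.14845 m/s
angle = atan(5.14845 / 4.5580) = 48.48 deg


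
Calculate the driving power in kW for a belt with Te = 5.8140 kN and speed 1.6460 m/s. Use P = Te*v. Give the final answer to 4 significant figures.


P = Te * v = 5.8140 * 1.6460
P = 9.570 kW


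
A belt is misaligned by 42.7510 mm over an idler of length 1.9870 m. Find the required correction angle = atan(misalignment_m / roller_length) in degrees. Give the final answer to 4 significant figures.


misalign_m = 42.7510 / 1000 = 0.042751 m
angle = atan(0.042751 / 1.9870)
angle = 1.233 deg


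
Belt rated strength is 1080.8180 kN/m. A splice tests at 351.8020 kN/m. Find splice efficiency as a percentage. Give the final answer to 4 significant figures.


Eff = 351.8020 / 1080.8180 * 100
Eff = 32.55 %


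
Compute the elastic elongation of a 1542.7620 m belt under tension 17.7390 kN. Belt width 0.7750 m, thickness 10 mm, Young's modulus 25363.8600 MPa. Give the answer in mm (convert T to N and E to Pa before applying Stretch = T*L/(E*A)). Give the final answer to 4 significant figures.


A = 0.7750 * 0.01 = 0.00775 m^2
Stretch = 17.7390*1000 * 1542.7620 / (25363.8600e6 * 0.00775) * 1000
Stretch = 139.2 mm


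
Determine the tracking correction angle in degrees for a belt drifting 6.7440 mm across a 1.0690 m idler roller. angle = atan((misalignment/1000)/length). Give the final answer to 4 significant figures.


misalign_m = 6.7440 / 1000 = 0.006744 m
angle = atan(0.006744 / 1.0690)
angle = 0.3615 deg


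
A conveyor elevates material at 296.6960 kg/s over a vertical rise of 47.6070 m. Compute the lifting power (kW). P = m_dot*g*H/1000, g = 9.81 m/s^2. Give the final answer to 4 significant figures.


P = 296.6960 * 9.81 * 47.6070 / 1000
P = 138.6 kW


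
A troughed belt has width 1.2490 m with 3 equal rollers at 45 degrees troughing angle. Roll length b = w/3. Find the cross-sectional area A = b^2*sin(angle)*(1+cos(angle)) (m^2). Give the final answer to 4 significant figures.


b = 1.2490/3 = 0.416333 m
A = 0.416333^2 * sin(45 deg) * (1 + cos(45 deg))
A = 0.2092 m^2


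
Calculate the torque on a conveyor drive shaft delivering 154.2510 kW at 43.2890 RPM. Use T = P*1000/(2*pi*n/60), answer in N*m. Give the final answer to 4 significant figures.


omega = 2*pi*43.2890/60 = 4.53321 rad/s
T = 154.2510*1000 / 4.53321
T = 34030 N*m


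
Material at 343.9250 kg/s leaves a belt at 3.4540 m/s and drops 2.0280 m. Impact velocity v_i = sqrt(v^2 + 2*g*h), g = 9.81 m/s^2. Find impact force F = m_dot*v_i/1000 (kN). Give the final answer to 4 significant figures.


v_i = sqrt(3.4540^2 + 2*9.81*2.0280) = 7.19163 m/s
F = 343.9250 * 7.19163 / 1000
F = 2.473 kN


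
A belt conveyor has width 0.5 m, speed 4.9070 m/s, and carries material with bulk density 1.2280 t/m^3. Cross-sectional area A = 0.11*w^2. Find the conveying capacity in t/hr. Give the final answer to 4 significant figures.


A = 0.11 * 0.5^2 = 0.0275 m^2
C = 0.0275 * 4.9070 * 1.2280 * 3600
C = 596.6 t/hr


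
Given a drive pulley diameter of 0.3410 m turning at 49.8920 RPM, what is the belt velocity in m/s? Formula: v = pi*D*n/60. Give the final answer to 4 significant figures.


v = pi * 0.3410 * 49.8920 / 60
v = 0.8908 m/s


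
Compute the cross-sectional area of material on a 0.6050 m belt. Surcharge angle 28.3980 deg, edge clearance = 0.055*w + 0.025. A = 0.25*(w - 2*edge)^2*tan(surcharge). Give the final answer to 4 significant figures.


edge = 0.055*0.6050 + 0.025 = 0.058275 m
ew = 0.6050 - 2*0.058275 = 0.48845 m
A = 0.25 * 0.48845^2 * tan(28.3980 deg)
A = 0.03225 m^2


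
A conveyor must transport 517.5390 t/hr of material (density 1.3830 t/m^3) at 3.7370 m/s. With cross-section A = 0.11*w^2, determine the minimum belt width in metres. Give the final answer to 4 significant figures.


A_req = 517.5390 / (3.7370 * 1.3830 * 3600) = 0.027816 m^2
w = sqrt(0.027816 / 0.11)
w = 0.5029 m


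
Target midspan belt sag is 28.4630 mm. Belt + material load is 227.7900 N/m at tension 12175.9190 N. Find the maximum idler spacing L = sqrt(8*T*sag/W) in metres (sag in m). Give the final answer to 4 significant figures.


sag = 28.4630/1000 = 0.028463 m
L = sqrt(8 * 12175.9190 * 0.028463 / 227.7900)
L = 3.489 m


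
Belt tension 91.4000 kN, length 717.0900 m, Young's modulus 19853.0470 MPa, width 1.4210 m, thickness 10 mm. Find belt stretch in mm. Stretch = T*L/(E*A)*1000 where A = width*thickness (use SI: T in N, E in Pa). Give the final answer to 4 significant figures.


A = 1.4210 * 0.01 = 0.01421 m^2
Stretch = 91.4000*1000 * 717.0900 / (19853.0470e6 * 0.01421) * 1000
Stretch = 232.3 mm


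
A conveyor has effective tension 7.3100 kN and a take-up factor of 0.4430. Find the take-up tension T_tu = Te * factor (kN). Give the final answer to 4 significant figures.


T_tu = 7.3100 * 0.4430
T_tu = 3.238 kN


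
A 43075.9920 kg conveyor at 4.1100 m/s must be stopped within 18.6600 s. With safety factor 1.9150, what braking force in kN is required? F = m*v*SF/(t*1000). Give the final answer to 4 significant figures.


F = 43075.9920 * 4.1100 / 18.6600 * 1.9150 / 1000
F = 18.17 kN


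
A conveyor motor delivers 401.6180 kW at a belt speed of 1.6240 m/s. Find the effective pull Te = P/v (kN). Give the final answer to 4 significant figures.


Te = P / v = 401.6180 / 1.6240
Te = 247.3 kN


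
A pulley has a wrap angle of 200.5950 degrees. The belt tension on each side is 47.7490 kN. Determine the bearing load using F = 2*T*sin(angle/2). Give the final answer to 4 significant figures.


F = 2 * 47.7490 * sin(200.5950/2 deg)
F = 93.96 kN


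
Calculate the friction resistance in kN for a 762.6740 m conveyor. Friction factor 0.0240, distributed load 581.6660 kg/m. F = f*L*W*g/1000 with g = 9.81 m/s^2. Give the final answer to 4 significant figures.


F = 0.0240 * 762.6740 * 581.6660 * 9.81 / 1000
F = 104.4 kN


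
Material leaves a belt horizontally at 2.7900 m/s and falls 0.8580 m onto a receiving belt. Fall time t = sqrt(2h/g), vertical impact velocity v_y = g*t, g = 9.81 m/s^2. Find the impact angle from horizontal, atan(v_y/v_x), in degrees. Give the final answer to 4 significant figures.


t = sqrt(2*0.8580/9.81) = 0.418239 s
v_y = 9.81 * 0.418239 = 4.10292 m/s
angle = atan(4.10292 / 2.7900) = 55.78 deg


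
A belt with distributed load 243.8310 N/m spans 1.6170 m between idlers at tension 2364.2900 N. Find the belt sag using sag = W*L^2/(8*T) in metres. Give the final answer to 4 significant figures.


sag = 243.8310 * 1.6170^2 / (8 * 2364.2900)
sag = 0.03371 m


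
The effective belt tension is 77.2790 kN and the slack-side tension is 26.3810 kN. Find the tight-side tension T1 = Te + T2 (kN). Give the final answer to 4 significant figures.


T1 = Te + T2 = 77.2790 + 26.3810
T1 = 103.7 kN


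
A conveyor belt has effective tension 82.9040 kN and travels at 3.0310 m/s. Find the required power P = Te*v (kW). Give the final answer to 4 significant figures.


P = Te * v = 82.9040 * 3.0310
P = 251.3 kW


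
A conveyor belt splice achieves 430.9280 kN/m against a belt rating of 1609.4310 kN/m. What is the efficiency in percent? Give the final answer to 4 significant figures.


Eff = 430.9280 / 1609.4310 * 100
Eff = 26.78 %


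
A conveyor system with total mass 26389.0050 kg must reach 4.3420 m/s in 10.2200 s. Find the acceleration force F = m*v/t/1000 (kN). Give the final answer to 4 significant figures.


F = 26389.0050 * 4.3420 / 10.2200 / 1000
F = 11.21 kN


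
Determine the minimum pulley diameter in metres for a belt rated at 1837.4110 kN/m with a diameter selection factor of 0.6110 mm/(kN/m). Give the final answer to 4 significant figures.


D = 1837.4110 * 0.6110 / 1000
D = 1.123 m


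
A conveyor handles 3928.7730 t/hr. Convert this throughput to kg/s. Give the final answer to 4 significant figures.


m_dot = 3928.7730 * 1000 / 3600
m_dot = 1091 kg/s


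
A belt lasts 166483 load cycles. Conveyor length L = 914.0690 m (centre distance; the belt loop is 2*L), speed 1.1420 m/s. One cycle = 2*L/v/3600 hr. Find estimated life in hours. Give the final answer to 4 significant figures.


cycle_time = 2 * 914.0690 / 1.1420 / 3600 = 0.444673 hr
life = 166483 * 0.444673 = 74030 hours


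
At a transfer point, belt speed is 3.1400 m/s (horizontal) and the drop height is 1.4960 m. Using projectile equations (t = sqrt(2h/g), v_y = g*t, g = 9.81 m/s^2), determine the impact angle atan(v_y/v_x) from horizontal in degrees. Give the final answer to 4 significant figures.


t = sqrt(2*1.4960/9.81) = 0.552263 s
v_y = 9.81 * 0.552263 = 5.4177 m/s
angle = atan(5.4177 / 3.1400) = 59.90 deg


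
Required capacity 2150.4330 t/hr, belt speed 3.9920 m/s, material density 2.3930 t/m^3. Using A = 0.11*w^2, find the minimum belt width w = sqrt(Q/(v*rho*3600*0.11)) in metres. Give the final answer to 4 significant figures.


A_req = 2150.4330 / (3.9920 * 2.3930 * 3600) = 0.0625303 m^2
w = sqrt(0.0625303 / 0.11)
w = 0.7540 m


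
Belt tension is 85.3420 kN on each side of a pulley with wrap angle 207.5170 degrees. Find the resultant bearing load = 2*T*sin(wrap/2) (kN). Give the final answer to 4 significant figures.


F = 2 * 85.3420 * sin(207.5170/2 deg)
F = 165.8 kN


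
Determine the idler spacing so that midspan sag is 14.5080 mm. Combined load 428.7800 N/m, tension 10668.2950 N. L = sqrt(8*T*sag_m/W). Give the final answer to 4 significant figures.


sag = 14.5080/1000 = 0.014508 m
L = sqrt(8 * 10668.2950 * 0.014508 / 428.7800)
L = 1.699 m


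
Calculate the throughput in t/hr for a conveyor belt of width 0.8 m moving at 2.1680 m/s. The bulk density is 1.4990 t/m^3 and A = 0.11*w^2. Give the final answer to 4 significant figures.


A = 0.11 * 0.8^2 = 0.0704 m^2
C = 0.0704 * 2.1680 * 1.4990 * 3600
C = 823.6 t/hr


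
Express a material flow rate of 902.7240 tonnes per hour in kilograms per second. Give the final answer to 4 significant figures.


m_dot = 902.7240 * 1000 / 3600
m_dot = 250.8 kg/s


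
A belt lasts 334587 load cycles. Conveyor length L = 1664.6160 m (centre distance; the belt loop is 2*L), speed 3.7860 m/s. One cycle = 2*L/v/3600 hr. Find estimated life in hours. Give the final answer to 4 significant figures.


cycle_time = 2 * 1664.6160 / 3.7860 / 3600 = 0.244265 hr
life = 334587 * 0.244265 = 81730 hours


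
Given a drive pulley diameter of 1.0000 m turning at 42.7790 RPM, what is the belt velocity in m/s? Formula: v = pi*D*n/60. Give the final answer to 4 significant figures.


v = pi * 1.0000 * 42.7790 / 60
v = 2.240 m/s


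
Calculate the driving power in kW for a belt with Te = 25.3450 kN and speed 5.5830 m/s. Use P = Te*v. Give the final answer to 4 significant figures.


P = Te * v = 25.3450 * 5.5830
P = 141.5 kW


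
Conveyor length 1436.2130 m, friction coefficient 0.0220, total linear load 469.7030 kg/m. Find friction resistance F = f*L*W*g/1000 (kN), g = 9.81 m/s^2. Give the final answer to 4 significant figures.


F = 0.0220 * 1436.2130 * 469.7030 * 9.81 / 1000
F = 145.6 kN


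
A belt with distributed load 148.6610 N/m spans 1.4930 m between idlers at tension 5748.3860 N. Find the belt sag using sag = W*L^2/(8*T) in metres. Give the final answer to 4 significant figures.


sag = 148.6610 * 1.4930^2 / (8 * 5748.3860)
sag = 0.007206 m


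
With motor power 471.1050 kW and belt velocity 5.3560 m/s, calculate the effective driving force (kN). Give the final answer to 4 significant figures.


Te = P / v = 471.1050 / 5.3560
Te = 87.96 kN


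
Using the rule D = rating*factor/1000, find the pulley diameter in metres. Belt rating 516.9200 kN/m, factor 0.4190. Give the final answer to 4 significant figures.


D = 516.9200 * 0.4190 / 1000
D = 0.2166 m


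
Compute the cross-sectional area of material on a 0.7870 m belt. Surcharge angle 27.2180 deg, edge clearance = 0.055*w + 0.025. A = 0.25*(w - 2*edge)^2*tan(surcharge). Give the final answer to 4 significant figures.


edge = 0.055*0.7870 + 0.025 = 0.068285 m
ew = 0.7870 - 2*0.068285 = 0.65043 m
A = 0.25 * 0.65043^2 * tan(27.2180 deg)
A = 0.05440 m^2


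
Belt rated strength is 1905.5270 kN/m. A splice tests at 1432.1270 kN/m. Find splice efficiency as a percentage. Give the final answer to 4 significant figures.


Eff = 1432.1270 / 1905.5270 * 100
Eff = 75.16 %


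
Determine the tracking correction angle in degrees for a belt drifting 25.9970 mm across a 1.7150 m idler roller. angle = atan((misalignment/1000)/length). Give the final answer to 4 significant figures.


misalign_m = 25.9970 / 1000 = 0.025997 m
angle = atan(0.025997 / 1.7150)
angle = 0.8685 deg


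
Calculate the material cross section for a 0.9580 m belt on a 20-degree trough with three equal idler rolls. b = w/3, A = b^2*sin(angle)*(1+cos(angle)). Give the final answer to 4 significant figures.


b = 0.9580/3 = 0.319333 m
A = 0.319333^2 * sin(20 deg) * (1 + cos(20 deg))
A = 0.06765 m^2


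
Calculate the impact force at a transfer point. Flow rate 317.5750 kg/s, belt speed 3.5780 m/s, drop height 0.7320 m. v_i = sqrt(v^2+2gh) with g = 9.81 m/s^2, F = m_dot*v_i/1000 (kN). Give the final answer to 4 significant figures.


v_i = sqrt(3.5780^2 + 2*9.81*0.7320) = 5.2119 m/s
F = 317.5750 * 5.2119 / 1000
F = 1.655 kN
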